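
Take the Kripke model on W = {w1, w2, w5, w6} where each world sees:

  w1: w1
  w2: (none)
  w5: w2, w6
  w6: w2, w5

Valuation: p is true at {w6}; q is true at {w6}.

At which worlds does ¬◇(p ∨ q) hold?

{w1, w2, w6}

w1: ◇(p ∨ q) is F. ✓
w2: ◇(p ∨ q) is F. ✓
w5: ◇(p ∨ q) is T. ✗
w6: ◇(p ∨ q) is F. ✓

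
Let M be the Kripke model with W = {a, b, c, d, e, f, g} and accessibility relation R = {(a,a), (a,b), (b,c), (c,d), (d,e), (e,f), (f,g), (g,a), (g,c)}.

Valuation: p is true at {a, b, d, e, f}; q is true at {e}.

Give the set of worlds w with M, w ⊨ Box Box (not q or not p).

a: successors {a, b}; Box (not q or not p) there: a:T, b:T. ✓
b: successors {c}; Box (not q or not p) there: c:T. ✓
c: successors {d}; Box (not q or not p) there: d:F. ✗
d: successors {e}; Box (not q or not p) there: e:T. ✓
e: successors {f}; Box (not q or not p) there: f:T. ✓
f: successors {g}; Box (not q or not p) there: g:T. ✓
g: successors {a, c}; Box (not q or not p) there: a:T, c:T. ✓

{a, b, d, e, f, g}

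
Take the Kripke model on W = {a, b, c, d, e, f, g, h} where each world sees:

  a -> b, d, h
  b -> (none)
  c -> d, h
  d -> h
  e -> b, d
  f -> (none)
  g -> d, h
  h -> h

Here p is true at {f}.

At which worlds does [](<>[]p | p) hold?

{b, f}

a: successors {b, d, h}; <>[]p | p there: b:F, d:F, h:F. ✗
b: no successors, so [](<>[]p | p) holds vacuously. ✓
c: successors {d, h}; <>[]p | p there: d:F, h:F. ✗
d: successors {h}; <>[]p | p there: h:F. ✗
e: successors {b, d}; <>[]p | p there: b:F, d:F. ✗
f: no successors, so [](<>[]p | p) holds vacuously. ✓
g: successors {d, h}; <>[]p | p there: d:F, h:F. ✗
h: successors {h}; <>[]p | p there: h:F. ✗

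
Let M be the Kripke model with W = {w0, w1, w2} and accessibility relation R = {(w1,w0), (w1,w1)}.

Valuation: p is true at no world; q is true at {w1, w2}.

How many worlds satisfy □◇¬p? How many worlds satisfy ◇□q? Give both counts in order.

For □◇¬p:
w0: no successors, so □◇¬p holds vacuously. ✓
w1: successors {w0, w1}; ◇¬p there: w0:F, w1:T. ✗
w2: no successors, so □◇¬p holds vacuously. ✓
— 2 worlds.
For ◇□q:
w0: no successors, so ◇□q fails. ✗
w1: successors {w0, w1}; □q there: w0:T, w1:F. ✓
w2: no successors, so ◇□q fails. ✗
— 1 world.

2 and 1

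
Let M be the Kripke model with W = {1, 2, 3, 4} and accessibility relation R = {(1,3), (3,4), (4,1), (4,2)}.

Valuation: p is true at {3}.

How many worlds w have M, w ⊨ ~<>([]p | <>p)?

3

1: <>([]p | <>p) is F. ✓
2: <>([]p | <>p) is F. ✓
3: <>([]p | <>p) is F. ✓
4: <>([]p | <>p) is T. ✗
Satisfying worlds: {1, 2, 3}.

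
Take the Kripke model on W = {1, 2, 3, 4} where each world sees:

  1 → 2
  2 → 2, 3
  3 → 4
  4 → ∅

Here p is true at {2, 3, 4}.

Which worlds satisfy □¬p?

{4}

1: successors {2}; ¬p there: 2:F. ✗
2: successors {2, 3}; ¬p there: 2:F, 3:F. ✗
3: successors {4}; ¬p there: 4:F. ✗
4: no successors, so □¬p holds vacuously. ✓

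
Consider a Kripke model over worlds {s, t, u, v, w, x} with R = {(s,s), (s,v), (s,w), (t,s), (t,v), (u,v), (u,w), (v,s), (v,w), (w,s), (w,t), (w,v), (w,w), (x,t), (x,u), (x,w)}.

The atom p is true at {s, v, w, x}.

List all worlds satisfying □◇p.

s: successors {s, v, w}; ◇p there: s:T, v:T, w:T. ✓
t: successors {s, v}; ◇p there: s:T, v:T. ✓
u: successors {v, w}; ◇p there: v:T, w:T. ✓
v: successors {s, w}; ◇p there: s:T, w:T. ✓
w: successors {s, t, v, w}; ◇p there: s:T, t:T, v:T, w:T. ✓
x: successors {t, u, w}; ◇p there: t:T, u:T, w:T. ✓

{s, t, u, v, w, x}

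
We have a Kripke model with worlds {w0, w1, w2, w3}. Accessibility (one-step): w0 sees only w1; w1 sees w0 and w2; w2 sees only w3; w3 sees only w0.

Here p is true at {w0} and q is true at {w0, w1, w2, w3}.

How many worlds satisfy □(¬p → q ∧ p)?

1

w0: successors {w1}; ¬p → q ∧ p there: w1:F. ✗
w1: successors {w0, w2}; ¬p → q ∧ p there: w0:T, w2:F. ✗
w2: successors {w3}; ¬p → q ∧ p there: w3:F. ✗
w3: successors {w0}; ¬p → q ∧ p there: w0:T. ✓
Satisfying worlds: {w3}.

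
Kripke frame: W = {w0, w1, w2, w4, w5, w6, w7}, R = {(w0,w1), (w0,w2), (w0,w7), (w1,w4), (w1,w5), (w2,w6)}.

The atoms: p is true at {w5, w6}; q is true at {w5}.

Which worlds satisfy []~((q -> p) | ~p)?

w0: successors {w1, w2, w7}; ~((q -> p) | ~p) there: w1:F, w2:F, w7:F. ✗
w1: successors {w4, w5}; ~((q -> p) | ~p) there: w4:F, w5:F. ✗
w2: successors {w6}; ~((q -> p) | ~p) there: w6:F. ✗
w4: no successors, so []~((q -> p) | ~p) holds vacuously. ✓
w5: no successors, so []~((q -> p) | ~p) holds vacuously. ✓
w6: no successors, so []~((q -> p) | ~p) holds vacuously. ✓
w7: no successors, so []~((q -> p) | ~p) holds vacuously. ✓

{w4, w5, w6, w7}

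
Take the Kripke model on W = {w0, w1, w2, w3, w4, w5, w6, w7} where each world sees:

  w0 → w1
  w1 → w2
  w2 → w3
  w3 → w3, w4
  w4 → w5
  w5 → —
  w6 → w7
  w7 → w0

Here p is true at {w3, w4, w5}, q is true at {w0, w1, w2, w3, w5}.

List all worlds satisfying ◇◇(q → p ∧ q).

w0: successors {w1}; ◇(q → p ∧ q) there: w1:F. ✗
w1: successors {w2}; ◇(q → p ∧ q) there: w2:T. ✓
w2: successors {w3}; ◇(q → p ∧ q) there: w3:T. ✓
w3: successors {w3, w4}; ◇(q → p ∧ q) there: w3:T, w4:T. ✓
w4: successors {w5}; ◇(q → p ∧ q) there: w5:F. ✗
w5: no successors, so ◇◇(q → p ∧ q) fails. ✗
w6: successors {w7}; ◇(q → p ∧ q) there: w7:F. ✗
w7: successors {w0}; ◇(q → p ∧ q) there: w0:F. ✗

{w1, w2, w3}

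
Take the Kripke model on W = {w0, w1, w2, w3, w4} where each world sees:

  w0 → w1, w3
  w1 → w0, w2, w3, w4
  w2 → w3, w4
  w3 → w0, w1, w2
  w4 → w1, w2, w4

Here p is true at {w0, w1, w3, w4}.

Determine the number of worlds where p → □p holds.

w0: p is T, □p is T. ✓
w1: p is T, □p is F. ✗
w2: p is F, □p is T. ✓
w3: p is T, □p is F. ✗
w4: p is T, □p is F. ✗
Satisfying worlds: {w0, w2}.

2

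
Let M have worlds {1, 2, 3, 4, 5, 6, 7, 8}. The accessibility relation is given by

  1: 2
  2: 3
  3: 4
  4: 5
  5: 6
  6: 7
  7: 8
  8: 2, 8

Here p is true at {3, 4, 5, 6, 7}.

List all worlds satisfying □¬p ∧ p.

{7}

1: □¬p is T, p is F. ✗
2: □¬p is F, p is F. ✗
3: □¬p is F, p is T. ✗
4: □¬p is F, p is T. ✗
5: □¬p is F, p is T. ✗
6: □¬p is F, p is T. ✗
7: □¬p is T, p is T. ✓
8: □¬p is T, p is F. ✗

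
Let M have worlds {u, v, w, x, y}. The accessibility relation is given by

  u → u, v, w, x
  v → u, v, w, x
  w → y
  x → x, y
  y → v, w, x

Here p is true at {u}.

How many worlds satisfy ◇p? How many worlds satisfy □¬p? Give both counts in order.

2 and 3

For ◇p:
u: successors {u, v, w, x}; p there: u:T, v:F, w:F, x:F. ✓
v: successors {u, v, w, x}; p there: u:T, v:F, w:F, x:F. ✓
w: successors {y}; p there: y:F. ✗
x: successors {x, y}; p there: x:F, y:F. ✗
y: successors {v, w, x}; p there: v:F, w:F, x:F. ✗
— 2 worlds.
For □¬p:
u: successors {u, v, w, x}; ¬p there: u:F, v:T, w:T, x:T. ✗
v: successors {u, v, w, x}; ¬p there: u:F, v:T, w:T, x:T. ✗
w: successors {y}; ¬p there: y:T. ✓
x: successors {x, y}; ¬p there: x:T, y:T. ✓
y: successors {v, w, x}; ¬p there: v:T, w:T, x:T. ✓
— 3 worlds.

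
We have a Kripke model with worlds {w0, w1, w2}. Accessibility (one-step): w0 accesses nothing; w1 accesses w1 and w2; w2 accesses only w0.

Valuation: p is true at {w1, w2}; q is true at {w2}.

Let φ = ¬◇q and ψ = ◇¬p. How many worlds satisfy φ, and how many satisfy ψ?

2 and 1

For ¬◇q:
w0: ◇q is F. ✓
w1: ◇q is T. ✗
w2: ◇q is F. ✓
— 2 worlds.
For ◇¬p:
w0: no successors, so ◇¬p fails. ✗
w1: successors {w1, w2}; ¬p there: w1:F, w2:F. ✗
w2: successors {w0}; ¬p there: w0:T. ✓
— 1 world.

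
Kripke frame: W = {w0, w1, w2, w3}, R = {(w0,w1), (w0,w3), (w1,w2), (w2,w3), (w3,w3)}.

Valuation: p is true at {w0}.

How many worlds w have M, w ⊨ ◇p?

0

w0: successors {w1, w3}; p there: w1:F, w3:F. ✗
w1: successors {w2}; p there: w2:F. ✗
w2: successors {w3}; p there: w3:F. ✗
w3: successors {w3}; p there: w3:F. ✗
Satisfying worlds: ∅.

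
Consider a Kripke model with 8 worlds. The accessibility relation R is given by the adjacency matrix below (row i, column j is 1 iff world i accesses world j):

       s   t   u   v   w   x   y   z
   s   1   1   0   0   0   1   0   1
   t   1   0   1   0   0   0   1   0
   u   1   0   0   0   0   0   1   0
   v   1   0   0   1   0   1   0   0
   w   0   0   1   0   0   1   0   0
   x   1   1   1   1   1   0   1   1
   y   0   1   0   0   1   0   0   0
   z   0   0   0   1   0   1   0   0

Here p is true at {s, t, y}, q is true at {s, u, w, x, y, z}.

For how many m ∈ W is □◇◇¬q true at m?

s: successors {s, t, x, z}; ◇◇¬q there: s:T, t:T, x:T, z:T. ✓
t: successors {s, u, y}; ◇◇¬q there: s:T, u:T, y:F. ✗
u: successors {s, y}; ◇◇¬q there: s:T, y:F. ✗
v: successors {s, v, x}; ◇◇¬q there: s:T, v:T, x:T. ✓
w: successors {u, x}; ◇◇¬q there: u:T, x:T. ✓
x: successors {s, t, u, v, w, y, z}; ◇◇¬q there: s:T, t:T, u:T, v:T, w:T, y:F, z:T. ✗
y: successors {t, w}; ◇◇¬q there: t:T, w:T. ✓
z: successors {v, x}; ◇◇¬q there: v:T, x:T. ✓
Satisfying worlds: {s, v, w, y, z}.

5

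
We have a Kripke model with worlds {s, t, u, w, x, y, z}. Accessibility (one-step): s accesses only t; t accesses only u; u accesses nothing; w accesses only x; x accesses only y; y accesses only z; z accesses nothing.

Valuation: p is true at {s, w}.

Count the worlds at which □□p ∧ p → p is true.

7

s: □□p ∧ p is F, p is T. ✓
t: □□p ∧ p is F, p is F. ✓
u: □□p ∧ p is F, p is F. ✓
w: □□p ∧ p is F, p is T. ✓
x: □□p ∧ p is F, p is F. ✓
y: □□p ∧ p is F, p is F. ✓
z: □□p ∧ p is F, p is F. ✓
Satisfying worlds: {s, t, u, w, x, y, z}.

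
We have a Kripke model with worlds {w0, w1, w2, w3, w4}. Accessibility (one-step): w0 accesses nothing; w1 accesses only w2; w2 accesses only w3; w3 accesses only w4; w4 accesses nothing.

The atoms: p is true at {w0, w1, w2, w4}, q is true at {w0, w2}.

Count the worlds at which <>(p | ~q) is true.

3

w0: no successors, so <>(p | ~q) fails. ✗
w1: successors {w2}; p | ~q there: w2:T. ✓
w2: successors {w3}; p | ~q there: w3:T. ✓
w3: successors {w4}; p | ~q there: w4:T. ✓
w4: no successors, so <>(p | ~q) fails. ✗
Satisfying worlds: {w1, w2, w3}.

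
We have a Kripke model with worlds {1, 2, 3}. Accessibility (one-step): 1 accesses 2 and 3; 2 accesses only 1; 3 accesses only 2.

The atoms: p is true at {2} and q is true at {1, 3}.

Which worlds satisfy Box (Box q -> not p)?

{2}

1: successors {2, 3}; Box q -> not p there: 2:F, 3:T. ✗
2: successors {1}; Box q -> not p there: 1:T. ✓
3: successors {2}; Box q -> not p there: 2:F. ✗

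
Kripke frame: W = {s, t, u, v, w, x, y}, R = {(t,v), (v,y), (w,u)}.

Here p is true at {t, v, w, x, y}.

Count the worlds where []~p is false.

2

s: no successors, so []~p holds vacuously. ✓
t: successors {v}; ~p there: v:F. ✗
u: no successors, so []~p holds vacuously. ✓
v: successors {y}; ~p there: y:F. ✗
w: successors {u}; ~p there: u:T. ✓
x: no successors, so []~p holds vacuously. ✓
y: no successors, so []~p holds vacuously. ✓
Satisfying worlds: {s, u, w, x, y}.
So []~p fails at the other 2 worlds.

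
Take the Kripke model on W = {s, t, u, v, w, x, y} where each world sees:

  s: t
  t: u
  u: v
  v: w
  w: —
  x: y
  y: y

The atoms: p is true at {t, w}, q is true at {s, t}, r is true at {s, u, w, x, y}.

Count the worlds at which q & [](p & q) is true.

s: q is T, [](p & q) is T. ✓
t: q is T, [](p & q) is F. ✗
u: q is F, [](p & q) is F. ✗
v: q is F, [](p & q) is F. ✗
w: q is F, [](p & q) is T. ✗
x: q is F, [](p & q) is F. ✗
y: q is F, [](p & q) is F. ✗
Satisfying worlds: {s}.

1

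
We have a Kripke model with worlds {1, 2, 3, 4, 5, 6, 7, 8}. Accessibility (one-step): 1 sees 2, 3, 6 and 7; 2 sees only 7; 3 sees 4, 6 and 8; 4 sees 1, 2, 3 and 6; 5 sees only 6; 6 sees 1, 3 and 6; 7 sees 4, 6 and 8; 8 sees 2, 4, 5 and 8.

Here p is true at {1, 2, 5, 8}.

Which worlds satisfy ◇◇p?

{1, 2, 3, 4, 5, 6, 7, 8}

1: successors {2, 3, 6, 7}; ◇p there: 2:F, 3:T, 6:T, 7:T. ✓
2: successors {7}; ◇p there: 7:T. ✓
3: successors {4, 6, 8}; ◇p there: 4:T, 6:T, 8:T. ✓
4: successors {1, 2, 3, 6}; ◇p there: 1:T, 2:F, 3:T, 6:T. ✓
5: successors {6}; ◇p there: 6:T. ✓
6: successors {1, 3, 6}; ◇p there: 1:T, 3:T, 6:T. ✓
7: successors {4, 6, 8}; ◇p there: 4:T, 6:T, 8:T. ✓
8: successors {2, 4, 5, 8}; ◇p there: 2:F, 4:T, 5:F, 8:T. ✓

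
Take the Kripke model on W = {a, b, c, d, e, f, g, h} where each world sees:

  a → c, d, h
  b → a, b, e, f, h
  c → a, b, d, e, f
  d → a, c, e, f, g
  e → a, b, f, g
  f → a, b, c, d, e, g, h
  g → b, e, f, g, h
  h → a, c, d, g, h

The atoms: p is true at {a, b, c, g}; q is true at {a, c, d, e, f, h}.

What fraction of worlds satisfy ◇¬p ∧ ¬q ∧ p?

1/4

a: ◇¬p is T, ¬q ∧ p is F. ✗
b: ◇¬p is T, ¬q ∧ p is T. ✓
c: ◇¬p is T, ¬q ∧ p is F. ✗
d: ◇¬p is T, ¬q ∧ p is F. ✗
e: ◇¬p is T, ¬q ∧ p is F. ✗
f: ◇¬p is T, ¬q ∧ p is F. ✗
g: ◇¬p is T, ¬q ∧ p is T. ✓
h: ◇¬p is T, ¬q ∧ p is F. ✗
That's 2 of 8 worlds, so 2/8 = 1/4.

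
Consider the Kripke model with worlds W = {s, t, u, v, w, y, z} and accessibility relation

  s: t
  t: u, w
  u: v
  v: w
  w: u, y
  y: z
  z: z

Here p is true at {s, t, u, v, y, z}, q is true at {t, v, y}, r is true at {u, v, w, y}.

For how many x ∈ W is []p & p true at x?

s: []p is T, p is T. ✓
t: []p is F, p is T. ✗
u: []p is T, p is T. ✓
v: []p is F, p is T. ✗
w: []p is T, p is F. ✗
y: []p is T, p is T. ✓
z: []p is T, p is T. ✓
Satisfying worlds: {s, u, y, z}.

4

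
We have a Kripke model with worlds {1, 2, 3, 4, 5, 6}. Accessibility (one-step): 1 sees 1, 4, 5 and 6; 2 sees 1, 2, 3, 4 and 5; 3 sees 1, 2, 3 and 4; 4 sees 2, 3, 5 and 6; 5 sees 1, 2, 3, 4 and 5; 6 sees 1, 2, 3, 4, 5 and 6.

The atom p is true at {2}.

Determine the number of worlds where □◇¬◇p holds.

1

1: successors {1, 4, 5, 6}; ◇¬◇p there: 1:T, 4:F, 5:T, 6:T. ✗
2: successors {1, 2, 3, 4, 5}; ◇¬◇p there: 1:T, 2:T, 3:T, 4:F, 5:T. ✗
3: successors {1, 2, 3, 4}; ◇¬◇p there: 1:T, 2:T, 3:T, 4:F. ✗
4: successors {2, 3, 5, 6}; ◇¬◇p there: 2:T, 3:T, 5:T, 6:T. ✓
5: successors {1, 2, 3, 4, 5}; ◇¬◇p there: 1:T, 2:T, 3:T, 4:F, 5:T. ✗
6: successors {1, 2, 3, 4, 5, 6}; ◇¬◇p there: 1:T, 2:T, 3:T, 4:F, 5:T, 6:T. ✗
Satisfying worlds: {4}.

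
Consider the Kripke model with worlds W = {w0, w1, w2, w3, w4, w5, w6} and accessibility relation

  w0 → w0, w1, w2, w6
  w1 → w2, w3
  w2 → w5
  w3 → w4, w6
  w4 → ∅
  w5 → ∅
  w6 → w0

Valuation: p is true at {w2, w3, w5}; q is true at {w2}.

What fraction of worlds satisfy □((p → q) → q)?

4/7

w0: successors {w0, w1, w2, w6}; (p → q) → q there: w0:F, w1:F, w2:T, w6:F. ✗
w1: successors {w2, w3}; (p → q) → q there: w2:T, w3:T. ✓
w2: successors {w5}; (p → q) → q there: w5:T. ✓
w3: successors {w4, w6}; (p → q) → q there: w4:F, w6:F. ✗
w4: no successors, so □((p → q) → q) holds vacuously. ✓
w5: no successors, so □((p → q) → q) holds vacuously. ✓
w6: successors {w0}; (p → q) → q there: w0:F. ✗
That's 4 of 7 worlds, so 4/7.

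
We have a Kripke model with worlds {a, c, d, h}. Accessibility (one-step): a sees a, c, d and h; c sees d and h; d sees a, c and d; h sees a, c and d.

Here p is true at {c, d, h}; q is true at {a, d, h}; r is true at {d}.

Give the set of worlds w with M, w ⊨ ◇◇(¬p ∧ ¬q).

∅

a: successors {a, c, d, h}; ◇(¬p ∧ ¬q) there: a:F, c:F, d:F, h:F. ✗
c: successors {d, h}; ◇(¬p ∧ ¬q) there: d:F, h:F. ✗
d: successors {a, c, d}; ◇(¬p ∧ ¬q) there: a:F, c:F, d:F. ✗
h: successors {a, c, d}; ◇(¬p ∧ ¬q) there: a:F, c:F, d:F. ✗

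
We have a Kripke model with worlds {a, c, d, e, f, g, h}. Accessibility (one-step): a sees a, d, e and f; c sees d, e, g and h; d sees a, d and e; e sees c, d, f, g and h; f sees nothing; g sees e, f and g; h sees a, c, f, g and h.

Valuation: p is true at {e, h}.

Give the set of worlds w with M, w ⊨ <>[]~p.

{a, e, g, h}

a: successors {a, d, e, f}; []~p there: a:F, d:F, e:F, f:T. ✓
c: successors {d, e, g, h}; []~p there: d:F, e:F, g:F, h:F. ✗
d: successors {a, d, e}; []~p there: a:F, d:F, e:F. ✗
e: successors {c, d, f, g, h}; []~p there: c:F, d:F, f:T, g:F, h:F. ✓
f: no successors, so <>[]~p fails. ✗
g: successors {e, f, g}; []~p there: e:F, f:T, g:F. ✓
h: successors {a, c, f, g, h}; []~p there: a:F, c:F, f:T, g:F, h:F. ✓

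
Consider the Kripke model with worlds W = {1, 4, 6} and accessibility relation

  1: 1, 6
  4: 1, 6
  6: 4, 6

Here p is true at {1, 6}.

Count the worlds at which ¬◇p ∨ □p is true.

2

1: ¬◇p is F, □p is T. ✓
4: ¬◇p is F, □p is T. ✓
6: ¬◇p is F, □p is F. ✗
Satisfying worlds: {1, 4}.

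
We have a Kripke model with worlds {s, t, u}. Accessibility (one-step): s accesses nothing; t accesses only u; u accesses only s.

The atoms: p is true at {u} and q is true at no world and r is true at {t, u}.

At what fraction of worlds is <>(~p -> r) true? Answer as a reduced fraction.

s: no successors, so <>(~p -> r) fails. ✗
t: successors {u}; ~p -> r there: u:T. ✓
u: successors {s}; ~p -> r there: s:F. ✗
That's 1 of 3 worlds, so 1/3.

1/3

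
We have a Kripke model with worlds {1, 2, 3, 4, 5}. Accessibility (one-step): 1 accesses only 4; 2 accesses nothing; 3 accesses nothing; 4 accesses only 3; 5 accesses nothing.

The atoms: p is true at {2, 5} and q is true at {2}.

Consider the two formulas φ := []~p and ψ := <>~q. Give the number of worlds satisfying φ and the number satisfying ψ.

5 and 2

For []~p:
1: successors {4}; ~p there: 4:T. ✓
2: no successors, so []~p holds vacuously. ✓
3: no successors, so []~p holds vacuously. ✓
4: successors {3}; ~p there: 3:T. ✓
5: no successors, so []~p holds vacuously. ✓
— 5 worlds.
For <>~q:
1: successors {4}; ~q there: 4:T. ✓
2: no successors, so <>~q fails. ✗
3: no successors, so <>~q fails. ✗
4: successors {3}; ~q there: 3:T. ✓
5: no successors, so <>~q fails. ✗
— 2 worlds.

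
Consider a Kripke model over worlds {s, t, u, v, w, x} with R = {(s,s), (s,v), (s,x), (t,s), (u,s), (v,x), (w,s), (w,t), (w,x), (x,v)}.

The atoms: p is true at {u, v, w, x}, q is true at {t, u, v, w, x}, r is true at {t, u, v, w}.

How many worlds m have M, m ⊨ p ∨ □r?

s: p is F, □r is F. ✗
t: p is F, □r is F. ✗
u: p is T, □r is F. ✓
v: p is T, □r is F. ✓
w: p is T, □r is F. ✓
x: p is T, □r is T. ✓
Satisfying worlds: {u, v, w, x}.

4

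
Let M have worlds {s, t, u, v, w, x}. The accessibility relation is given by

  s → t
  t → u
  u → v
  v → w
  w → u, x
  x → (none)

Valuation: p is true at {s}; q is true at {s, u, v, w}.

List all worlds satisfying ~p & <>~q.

{w}

s: ~p is F, <>~q is T. ✗
t: ~p is T, <>~q is F. ✗
u: ~p is T, <>~q is F. ✗
v: ~p is T, <>~q is F. ✗
w: ~p is T, <>~q is T. ✓
x: ~p is T, <>~q is F. ✗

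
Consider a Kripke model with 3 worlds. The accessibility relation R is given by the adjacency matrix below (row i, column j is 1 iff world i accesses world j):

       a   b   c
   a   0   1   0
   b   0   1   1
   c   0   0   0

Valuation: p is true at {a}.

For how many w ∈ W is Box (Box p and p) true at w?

a: successors {b}; Box p and p there: b:F. ✗
b: successors {b, c}; Box p and p there: b:F, c:F. ✗
c: no successors, so Box (Box p and p) holds vacuously. ✓
Satisfying worlds: {c}.

1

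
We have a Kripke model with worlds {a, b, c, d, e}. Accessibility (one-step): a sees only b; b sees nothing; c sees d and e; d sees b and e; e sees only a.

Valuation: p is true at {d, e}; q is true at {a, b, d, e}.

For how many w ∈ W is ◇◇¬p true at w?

3

a: successors {b}; ◇¬p there: b:F. ✗
b: no successors, so ◇◇¬p fails. ✗
c: successors {d, e}; ◇¬p there: d:T, e:T. ✓
d: successors {b, e}; ◇¬p there: b:F, e:T. ✓
e: successors {a}; ◇¬p there: a:T. ✓
Satisfying worlds: {c, d, e}.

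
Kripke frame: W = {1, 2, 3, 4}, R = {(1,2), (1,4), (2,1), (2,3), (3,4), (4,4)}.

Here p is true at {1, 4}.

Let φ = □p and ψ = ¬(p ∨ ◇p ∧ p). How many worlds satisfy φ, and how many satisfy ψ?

For □p:
1: successors {2, 4}; p there: 2:F, 4:T. ✗
2: successors {1, 3}; p there: 1:T, 3:F. ✗
3: successors {4}; p there: 4:T. ✓
4: successors {4}; p there: 4:T. ✓
— 2 worlds.
For ¬(p ∨ ◇p ∧ p):
1: p ∨ ◇p ∧ p is T. ✗
2: p ∨ ◇p ∧ p is F. ✓
3: p ∨ ◇p ∧ p is F. ✓
4: p ∨ ◇p ∧ p is T. ✗
— 2 worlds.

2 and 2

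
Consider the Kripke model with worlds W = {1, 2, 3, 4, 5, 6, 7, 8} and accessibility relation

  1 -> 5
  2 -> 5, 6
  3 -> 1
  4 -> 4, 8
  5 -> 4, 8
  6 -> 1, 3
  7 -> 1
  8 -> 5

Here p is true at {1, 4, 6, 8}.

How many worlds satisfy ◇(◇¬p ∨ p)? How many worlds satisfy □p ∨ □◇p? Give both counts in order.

For ◇(◇¬p ∨ p):
1: successors {5}; ◇¬p ∨ p there: 5:F. ✗
2: successors {5, 6}; ◇¬p ∨ p there: 5:F, 6:T. ✓
3: successors {1}; ◇¬p ∨ p there: 1:T. ✓
4: successors {4, 8}; ◇¬p ∨ p there: 4:T, 8:T. ✓
5: successors {4, 8}; ◇¬p ∨ p there: 4:T, 8:T. ✓
6: successors {1, 3}; ◇¬p ∨ p there: 1:T, 3:F. ✓
7: successors {1}; ◇¬p ∨ p there: 1:T. ✓
8: successors {5}; ◇¬p ∨ p there: 5:F. ✗
— 6 worlds.
For □p ∨ □◇p:
1: □p is F, □◇p is T. ✓
2: □p is F, □◇p is T. ✓
3: □p is T, □◇p is F. ✓
4: □p is T, □◇p is F. ✓
5: □p is T, □◇p is F. ✓
6: □p is F, □◇p is F. ✗
7: □p is T, □◇p is F. ✓
8: □p is F, □◇p is T. ✓
— 7 worlds.

6 and 7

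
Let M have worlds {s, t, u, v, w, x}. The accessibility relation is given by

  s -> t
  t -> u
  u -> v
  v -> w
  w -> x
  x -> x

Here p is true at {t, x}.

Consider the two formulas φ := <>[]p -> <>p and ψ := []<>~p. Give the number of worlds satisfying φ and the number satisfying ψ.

For <>[]p -> <>p:
s: <>[]p is F, <>p is T. ✓
t: <>[]p is F, <>p is F. ✓
u: <>[]p is F, <>p is F. ✓
v: <>[]p is T, <>p is F. ✗
w: <>[]p is T, <>p is T. ✓
x: <>[]p is T, <>p is T. ✓
— 5 worlds.
For []<>~p:
s: successors {t}; <>~p there: t:T. ✓
t: successors {u}; <>~p there: u:T. ✓
u: successors {v}; <>~p there: v:T. ✓
v: successors {w}; <>~p there: w:F. ✗
w: successors {x}; <>~p there: x:F. ✗
x: successors {x}; <>~p there: x:F. ✗
— 3 worlds.

5 and 3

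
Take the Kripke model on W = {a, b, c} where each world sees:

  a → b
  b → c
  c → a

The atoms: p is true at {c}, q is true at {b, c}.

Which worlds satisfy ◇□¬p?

{b, c}

a: successors {b}; □¬p there: b:F. ✗
b: successors {c}; □¬p there: c:T. ✓
c: successors {a}; □¬p there: a:T. ✓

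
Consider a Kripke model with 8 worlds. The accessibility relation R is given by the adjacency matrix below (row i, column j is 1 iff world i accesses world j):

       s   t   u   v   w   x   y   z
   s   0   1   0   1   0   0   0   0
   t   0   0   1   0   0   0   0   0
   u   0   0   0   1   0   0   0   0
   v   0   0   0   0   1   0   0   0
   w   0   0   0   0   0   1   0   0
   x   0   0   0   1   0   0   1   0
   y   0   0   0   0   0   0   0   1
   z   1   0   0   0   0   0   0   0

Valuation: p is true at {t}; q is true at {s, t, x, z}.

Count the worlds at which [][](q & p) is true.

s: successors {t, v}; [](q & p) there: t:F, v:F. ✗
t: successors {u}; [](q & p) there: u:F. ✗
u: successors {v}; [](q & p) there: v:F. ✗
v: successors {w}; [](q & p) there: w:F. ✗
w: successors {x}; [](q & p) there: x:F. ✗
x: successors {v, y}; [](q & p) there: v:F, y:F. ✗
y: successors {z}; [](q & p) there: z:F. ✗
z: successors {s}; [](q & p) there: s:F. ✗
Satisfying worlds: ∅.

0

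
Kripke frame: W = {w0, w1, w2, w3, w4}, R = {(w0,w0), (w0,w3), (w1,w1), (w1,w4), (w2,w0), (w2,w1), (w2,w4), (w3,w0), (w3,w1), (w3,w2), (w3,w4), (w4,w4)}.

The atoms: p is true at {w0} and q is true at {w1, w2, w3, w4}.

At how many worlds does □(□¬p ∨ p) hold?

w0: successors {w0, w3}; □¬p ∨ p there: w0:T, w3:F. ✗
w1: successors {w1, w4}; □¬p ∨ p there: w1:T, w4:T. ✓
w2: successors {w0, w1, w4}; □¬p ∨ p there: w0:T, w1:T, w4:T. ✓
w3: successors {w0, w1, w2, w4}; □¬p ∨ p there: w0:T, w1:T, w2:F, w4:T. ✗
w4: successors {w4}; □¬p ∨ p there: w4:T. ✓
Satisfying worlds: {w1, w2, w4}.

3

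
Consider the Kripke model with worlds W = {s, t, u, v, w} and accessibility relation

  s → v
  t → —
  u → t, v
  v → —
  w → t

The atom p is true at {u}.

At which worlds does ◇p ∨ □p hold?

{t, v}

s: ◇p is F, □p is F. ✗
t: ◇p is F, □p is T. ✓
u: ◇p is F, □p is F. ✗
v: ◇p is F, □p is T. ✓
w: ◇p is F, □p is F. ✗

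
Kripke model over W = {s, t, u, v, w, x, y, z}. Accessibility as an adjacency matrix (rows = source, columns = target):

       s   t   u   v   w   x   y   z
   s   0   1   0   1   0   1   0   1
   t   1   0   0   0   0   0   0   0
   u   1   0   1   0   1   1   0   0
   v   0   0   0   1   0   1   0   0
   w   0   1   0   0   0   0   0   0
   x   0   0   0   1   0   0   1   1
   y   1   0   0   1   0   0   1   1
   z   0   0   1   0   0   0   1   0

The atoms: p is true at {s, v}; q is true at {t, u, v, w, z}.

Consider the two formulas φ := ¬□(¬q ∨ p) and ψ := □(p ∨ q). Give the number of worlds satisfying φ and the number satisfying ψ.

For ¬□(¬q ∨ p):
s: □(¬q ∨ p) is F. ✓
t: □(¬q ∨ p) is T. ✗
u: □(¬q ∨ p) is F. ✓
v: □(¬q ∨ p) is T. ✗
w: □(¬q ∨ p) is F. ✓
x: □(¬q ∨ p) is F. ✓
y: □(¬q ∨ p) is F. ✓
z: □(¬q ∨ p) is F. ✓
— 6 worlds.
For □(p ∨ q):
s: successors {t, v, x, z}; p ∨ q there: t:T, v:T, x:F, z:T. ✗
t: successors {s}; p ∨ q there: s:T. ✓
u: successors {s, u, w, x}; p ∨ q there: s:T, u:T, w:T, x:F. ✗
v: successors {v, x}; p ∨ q there: v:T, x:F. ✗
w: successors {t}; p ∨ q there: t:T. ✓
x: successors {v, y, z}; p ∨ q there: v:T, y:F, z:T. ✗
y: successors {s, v, y, z}; p ∨ q there: s:T, v:T, y:F, z:T. ✗
z: successors {u, y}; p ∨ q there: u:T, y:F. ✗
— 2 worlds.

6 and 2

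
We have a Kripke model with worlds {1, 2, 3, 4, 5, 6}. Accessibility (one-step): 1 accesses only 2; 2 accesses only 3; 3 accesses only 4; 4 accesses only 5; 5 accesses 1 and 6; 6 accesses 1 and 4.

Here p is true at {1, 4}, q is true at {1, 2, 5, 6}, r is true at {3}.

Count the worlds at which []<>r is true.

1: successors {2}; <>r there: 2:T. ✓
2: successors {3}; <>r there: 3:F. ✗
3: successors {4}; <>r there: 4:F. ✗
4: successors {5}; <>r there: 5:F. ✗
5: successors {1, 6}; <>r there: 1:F, 6:F. ✗
6: successors {1, 4}; <>r there: 1:F, 4:F. ✗
Satisfying worlds: {1}.

1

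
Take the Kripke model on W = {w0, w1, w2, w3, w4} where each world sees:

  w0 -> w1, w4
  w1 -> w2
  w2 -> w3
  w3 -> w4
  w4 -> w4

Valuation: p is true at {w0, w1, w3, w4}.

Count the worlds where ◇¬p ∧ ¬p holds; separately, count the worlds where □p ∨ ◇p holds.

0 and 4

For ◇¬p ∧ ¬p:
w0: ◇¬p is F, ¬p is F. ✗
w1: ◇¬p is T, ¬p is F. ✗
w2: ◇¬p is F, ¬p is T. ✗
w3: ◇¬p is F, ¬p is F. ✗
w4: ◇¬p is F, ¬p is F. ✗
— 0 worlds.
For □p ∨ ◇p:
w0: □p is T, ◇p is T. ✓
w1: □p is F, ◇p is F. ✗
w2: □p is T, ◇p is T. ✓
w3: □p is T, ◇p is T. ✓
w4: □p is T, ◇p is T. ✓
— 4 worlds.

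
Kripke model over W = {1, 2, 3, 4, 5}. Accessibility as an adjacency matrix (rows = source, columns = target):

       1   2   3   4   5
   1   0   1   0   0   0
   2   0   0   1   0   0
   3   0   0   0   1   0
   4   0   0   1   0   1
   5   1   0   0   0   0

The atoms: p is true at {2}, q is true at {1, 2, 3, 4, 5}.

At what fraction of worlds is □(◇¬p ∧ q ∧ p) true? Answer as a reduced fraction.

1: successors {2}; ◇¬p ∧ q ∧ p there: 2:T. ✓
2: successors {3}; ◇¬p ∧ q ∧ p there: 3:F. ✗
3: successors {4}; ◇¬p ∧ q ∧ p there: 4:F. ✗
4: successors {3, 5}; ◇¬p ∧ q ∧ p there: 3:F, 5:F. ✗
5: successors {1}; ◇¬p ∧ q ∧ p there: 1:F. ✗
That's 1 of 5 worlds, so 1/5.

1/5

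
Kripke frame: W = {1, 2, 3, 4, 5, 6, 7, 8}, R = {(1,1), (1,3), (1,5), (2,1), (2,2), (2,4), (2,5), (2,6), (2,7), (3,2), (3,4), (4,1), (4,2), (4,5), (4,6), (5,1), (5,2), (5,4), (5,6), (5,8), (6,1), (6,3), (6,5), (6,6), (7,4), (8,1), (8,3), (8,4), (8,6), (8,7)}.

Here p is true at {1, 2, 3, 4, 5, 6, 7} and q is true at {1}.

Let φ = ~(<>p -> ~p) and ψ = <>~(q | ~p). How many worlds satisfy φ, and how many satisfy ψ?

For ~(<>p -> ~p):
1: <>p -> ~p is F. ✓
2: <>p -> ~p is F. ✓
3: <>p -> ~p is F. ✓
4: <>p -> ~p is F. ✓
5: <>p -> ~p is F. ✓
6: <>p -> ~p is F. ✓
7: <>p -> ~p is F. ✓
8: <>p -> ~p is T. ✗
— 7 worlds.
For <>~(q | ~p):
1: successors {1, 3, 5}; ~(q | ~p) there: 1:F, 3:T, 5:T. ✓
2: successors {1, 2, 4, 5, 6, 7}; ~(q | ~p) there: 1:F, 2:T, 4:T, 5:T, 6:T, 7:T. ✓
3: successors {2, 4}; ~(q | ~p) there: 2:T, 4:T. ✓
4: successors {1, 2, 5, 6}; ~(q | ~p) there: 1:F, 2:T, 5:T, 6:T. ✓
5: successors {1, 2, 4, 6, 8}; ~(q | ~p) there: 1:F, 2:T, 4:T, 6:T, 8:F. ✓
6: successors {1, 3, 5, 6}; ~(q | ~p) there: 1:F, 3:T, 5:T, 6:T. ✓
7: successors {4}; ~(q | ~p) there: 4:T. ✓
8: successors {1, 3, 4, 6, 7}; ~(q | ~p) there: 1:F, 3:T, 4:T, 6:T, 7:T. ✓
— 8 worlds.

7 and 8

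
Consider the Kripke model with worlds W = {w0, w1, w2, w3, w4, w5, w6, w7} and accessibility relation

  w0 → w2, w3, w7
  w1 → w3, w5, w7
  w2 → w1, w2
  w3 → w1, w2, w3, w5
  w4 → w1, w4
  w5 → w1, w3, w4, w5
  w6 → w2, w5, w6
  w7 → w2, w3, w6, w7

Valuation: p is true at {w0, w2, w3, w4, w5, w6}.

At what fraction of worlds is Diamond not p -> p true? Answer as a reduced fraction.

w0: Diamond not p is T, p is T. ✓
w1: Diamond not p is T, p is F. ✗
w2: Diamond not p is T, p is T. ✓
w3: Diamond not p is T, p is T. ✓
w4: Diamond not p is T, p is T. ✓
w5: Diamond not p is T, p is T. ✓
w6: Diamond not p is F, p is T. ✓
w7: Diamond not p is T, p is F. ✗
That's 6 of 8 worlds, so 6/8 = 3/4.

3/4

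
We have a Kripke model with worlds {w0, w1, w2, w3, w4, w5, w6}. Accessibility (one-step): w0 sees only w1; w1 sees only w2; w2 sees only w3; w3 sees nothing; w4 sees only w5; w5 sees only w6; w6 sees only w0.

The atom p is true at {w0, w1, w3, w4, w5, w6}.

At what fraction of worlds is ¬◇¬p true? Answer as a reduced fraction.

6/7

w0: ◇¬p is F. ✓
w1: ◇¬p is T. ✗
w2: ◇¬p is F. ✓
w3: ◇¬p is F. ✓
w4: ◇¬p is F. ✓
w5: ◇¬p is F. ✓
w6: ◇¬p is F. ✓
That's 6 of 7 worlds, so 6/7.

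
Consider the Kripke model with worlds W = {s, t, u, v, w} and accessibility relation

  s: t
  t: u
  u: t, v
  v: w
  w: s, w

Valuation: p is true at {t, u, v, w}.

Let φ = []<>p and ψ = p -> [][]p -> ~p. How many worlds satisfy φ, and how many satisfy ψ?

For []<>p:
s: successors {t}; <>p there: t:T. ✓
t: successors {u}; <>p there: u:T. ✓
u: successors {t, v}; <>p there: t:T, v:T. ✓
v: successors {w}; <>p there: w:T. ✓
w: successors {s, w}; <>p there: s:T, w:T. ✓
— 5 worlds.
For p -> [][]p -> ~p:
s: p is F, [][]p -> ~p is T. ✓
t: p is T, [][]p -> ~p is F. ✗
u: p is T, [][]p -> ~p is F. ✗
v: p is T, [][]p -> ~p is T. ✓
w: p is T, [][]p -> ~p is T. ✓
— 3 worlds.

5 and 3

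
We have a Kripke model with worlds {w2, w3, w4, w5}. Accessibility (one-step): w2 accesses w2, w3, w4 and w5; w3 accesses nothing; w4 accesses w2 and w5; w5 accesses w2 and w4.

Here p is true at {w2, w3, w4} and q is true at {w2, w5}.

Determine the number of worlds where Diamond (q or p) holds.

w2: successors {w2, w3, w4, w5}; q or p there: w2:T, w3:T, w4:T, w5:T. ✓
w3: no successors, so Diamond (q or p) fails. ✗
w4: successors {w2, w5}; q or p there: w2:T, w5:T. ✓
w5: successors {w2, w4}; q or p there: w2:T, w4:T. ✓
Satisfying worlds: {w2, w4, w5}.

3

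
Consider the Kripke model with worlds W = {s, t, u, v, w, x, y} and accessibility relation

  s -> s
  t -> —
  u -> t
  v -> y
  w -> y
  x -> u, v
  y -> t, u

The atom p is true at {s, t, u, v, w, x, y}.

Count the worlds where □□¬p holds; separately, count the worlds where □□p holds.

2 and 7

For □□¬p:
s: successors {s}; □¬p there: s:F. ✗
t: no successors, so □□¬p holds vacuously. ✓
u: successors {t}; □¬p there: t:T. ✓
v: successors {y}; □¬p there: y:F. ✗
w: successors {y}; □¬p there: y:F. ✗
x: successors {u, v}; □¬p there: u:F, v:F. ✗
y: successors {t, u}; □¬p there: t:T, u:F. ✗
— 2 worlds.
For □□p:
s: successors {s}; □p there: s:T. ✓
t: no successors, so □□p holds vacuously. ✓
u: successors {t}; □p there: t:T. ✓
v: successors {y}; □p there: y:T. ✓
w: successors {y}; □p there: y:T. ✓
x: successors {u, v}; □p there: u:T, v:T. ✓
y: successors {t, u}; □p there: t:T, u:T. ✓
— 7 worlds.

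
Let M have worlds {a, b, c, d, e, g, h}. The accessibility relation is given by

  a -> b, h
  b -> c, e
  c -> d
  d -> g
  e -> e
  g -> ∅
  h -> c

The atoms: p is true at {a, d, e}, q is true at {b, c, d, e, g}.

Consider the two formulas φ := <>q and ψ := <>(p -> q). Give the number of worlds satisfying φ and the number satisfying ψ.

6 and 6

For <>q:
a: successors {b, h}; q there: b:T, h:F. ✓
b: successors {c, e}; q there: c:T, e:T. ✓
c: successors {d}; q there: d:T. ✓
d: successors {g}; q there: g:T. ✓
e: successors {e}; q there: e:T. ✓
g: no successors, so <>q fails. ✗
h: successors {c}; q there: c:T. ✓
— 6 worlds.
For <>(p -> q):
a: successors {b, h}; p -> q there: b:T, h:T. ✓
b: successors {c, e}; p -> q there: c:T, e:T. ✓
c: successors {d}; p -> q there: d:T. ✓
d: successors {g}; p -> q there: g:T. ✓
e: successors {e}; p -> q there: e:T. ✓
g: no successors, so <>(p -> q) fails. ✗
h: successors {c}; p -> q there: c:T. ✓
— 6 worlds.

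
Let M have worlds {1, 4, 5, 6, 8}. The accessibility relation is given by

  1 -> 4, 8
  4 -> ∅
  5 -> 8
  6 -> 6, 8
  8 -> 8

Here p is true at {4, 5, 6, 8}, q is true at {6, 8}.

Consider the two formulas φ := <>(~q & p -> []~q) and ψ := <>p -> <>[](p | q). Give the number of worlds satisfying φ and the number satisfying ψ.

4 and 5

For <>(~q & p -> []~q):
1: successors {4, 8}; ~q & p -> []~q there: 4:T, 8:T. ✓
4: no successors, so <>(~q & p -> []~q) fails. ✗
5: successors {8}; ~q & p -> []~q there: 8:T. ✓
6: successors {6, 8}; ~q & p -> []~q there: 6:T, 8:T. ✓
8: successors {8}; ~q & p -> []~q there: 8:T. ✓
— 4 worlds.
For <>p -> <>[](p | q):
1: <>p is T, <>[](p | q) is T. ✓
4: <>p is F, <>[](p | q) is F. ✓
5: <>p is T, <>[](p | q) is T. ✓
6: <>p is T, <>[](p | q) is T. ✓
8: <>p is T, <>[](p | q) is T. ✓
— 5 worlds.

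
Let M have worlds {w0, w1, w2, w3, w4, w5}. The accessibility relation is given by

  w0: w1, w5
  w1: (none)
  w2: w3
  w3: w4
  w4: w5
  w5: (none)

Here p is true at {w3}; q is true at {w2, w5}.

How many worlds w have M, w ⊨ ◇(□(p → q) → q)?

2

w0: successors {w1, w5}; □(p → q) → q there: w1:F, w5:T. ✓
w1: no successors, so ◇(□(p → q) → q) fails. ✗
w2: successors {w3}; □(p → q) → q there: w3:F. ✗
w3: successors {w4}; □(p → q) → q there: w4:F. ✗
w4: successors {w5}; □(p → q) → q there: w5:T. ✓
w5: no successors, so ◇(□(p → q) → q) fails. ✗
Satisfying worlds: {w0, w4}.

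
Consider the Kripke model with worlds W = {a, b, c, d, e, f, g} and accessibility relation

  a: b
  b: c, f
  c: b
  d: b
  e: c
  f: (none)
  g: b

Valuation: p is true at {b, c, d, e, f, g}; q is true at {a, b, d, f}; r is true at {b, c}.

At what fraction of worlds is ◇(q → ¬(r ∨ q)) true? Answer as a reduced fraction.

2/7

a: successors {b}; q → ¬(r ∨ q) there: b:F. ✗
b: successors {c, f}; q → ¬(r ∨ q) there: c:T, f:F. ✓
c: successors {b}; q → ¬(r ∨ q) there: b:F. ✗
d: successors {b}; q → ¬(r ∨ q) there: b:F. ✗
e: successors {c}; q → ¬(r ∨ q) there: c:T. ✓
f: no successors, so ◇(q → ¬(r ∨ q)) fails. ✗
g: successors {b}; q → ¬(r ∨ q) there: b:F. ✗
That's 2 of 7 worlds, so 2/7.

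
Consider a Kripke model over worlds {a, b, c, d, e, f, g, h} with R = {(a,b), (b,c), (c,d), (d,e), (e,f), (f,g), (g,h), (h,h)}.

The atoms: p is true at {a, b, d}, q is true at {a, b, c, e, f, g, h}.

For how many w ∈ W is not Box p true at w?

6

a: Box p is T. ✗
b: Box p is F. ✓
c: Box p is T. ✗
d: Box p is F. ✓
e: Box p is F. ✓
f: Box p is F. ✓
g: Box p is F. ✓
h: Box p is F. ✓
Satisfying worlds: {b, d, e, f, g, h}.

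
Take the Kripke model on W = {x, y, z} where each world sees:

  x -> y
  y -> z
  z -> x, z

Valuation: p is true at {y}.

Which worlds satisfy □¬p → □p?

x: □¬p is F, □p is T. ✓
y: □¬p is T, □p is F. ✗
z: □¬p is T, □p is F. ✗

{x}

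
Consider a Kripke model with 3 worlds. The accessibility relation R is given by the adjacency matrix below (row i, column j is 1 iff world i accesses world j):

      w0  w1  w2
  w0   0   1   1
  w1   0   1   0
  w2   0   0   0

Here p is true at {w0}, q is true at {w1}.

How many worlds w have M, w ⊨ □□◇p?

w0: successors {w1, w2}; □◇p there: w1:F, w2:T. ✗
w1: successors {w1}; □◇p there: w1:F. ✗
w2: no successors, so □□◇p holds vacuously. ✓
Satisfying worlds: {w2}.

1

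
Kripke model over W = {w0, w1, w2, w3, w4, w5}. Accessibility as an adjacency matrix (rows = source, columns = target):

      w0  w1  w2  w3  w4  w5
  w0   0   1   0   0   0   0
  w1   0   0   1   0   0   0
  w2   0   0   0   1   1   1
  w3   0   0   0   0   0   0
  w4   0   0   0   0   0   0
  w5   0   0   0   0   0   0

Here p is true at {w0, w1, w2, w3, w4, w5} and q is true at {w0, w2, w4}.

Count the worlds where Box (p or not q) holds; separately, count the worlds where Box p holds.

For Box (p or not q):
w0: successors {w1}; p or not q there: w1:T. ✓
w1: successors {w2}; p or not q there: w2:T. ✓
w2: successors {w3, w4, w5}; p or not q there: w3:T, w4:T, w5:T. ✓
w3: no successors, so Box (p or not q) holds vacuously. ✓
w4: no successors, so Box (p or not q) holds vacuously. ✓
w5: no successors, so Box (p or not q) holds vacuously. ✓
— 6 worlds.
For Box p:
w0: successors {w1}; p there: w1:T. ✓
w1: successors {w2}; p there: w2:T. ✓
w2: successors {w3, w4, w5}; p there: w3:T, w4:T, w5:T. ✓
w3: no successors, so Box p holds vacuously. ✓
w4: no successors, so Box p holds vacuously. ✓
w5: no successors, so Box p holds vacuously. ✓
— 6 worlds.

6 and 6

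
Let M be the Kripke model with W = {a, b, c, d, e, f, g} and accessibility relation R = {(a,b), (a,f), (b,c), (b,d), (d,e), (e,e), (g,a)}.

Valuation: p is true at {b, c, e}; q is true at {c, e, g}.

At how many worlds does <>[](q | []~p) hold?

a: successors {b, f}; [](q | []~p) there: b:F, f:T. ✓
b: successors {c, d}; [](q | []~p) there: c:T, d:T. ✓
c: no successors, so <>[](q | []~p) fails. ✗
d: successors {e}; [](q | []~p) there: e:T. ✓
e: successors {e}; [](q | []~p) there: e:T. ✓
f: no successors, so <>[](q | []~p) fails. ✗
g: successors {a}; [](q | []~p) there: a:F. ✗
Satisfying worlds: {a, b, d, e}.

4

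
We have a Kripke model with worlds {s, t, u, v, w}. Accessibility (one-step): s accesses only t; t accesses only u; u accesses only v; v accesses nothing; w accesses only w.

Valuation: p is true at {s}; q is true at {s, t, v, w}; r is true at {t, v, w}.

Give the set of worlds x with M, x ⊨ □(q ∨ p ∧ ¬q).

{s, u, v, w}

s: successors {t}; q ∨ p ∧ ¬q there: t:T. ✓
t: successors {u}; q ∨ p ∧ ¬q there: u:F. ✗
u: successors {v}; q ∨ p ∧ ¬q there: v:T. ✓
v: no successors, so □(q ∨ p ∧ ¬q) holds vacuously. ✓
w: successors {w}; q ∨ p ∧ ¬q there: w:T. ✓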